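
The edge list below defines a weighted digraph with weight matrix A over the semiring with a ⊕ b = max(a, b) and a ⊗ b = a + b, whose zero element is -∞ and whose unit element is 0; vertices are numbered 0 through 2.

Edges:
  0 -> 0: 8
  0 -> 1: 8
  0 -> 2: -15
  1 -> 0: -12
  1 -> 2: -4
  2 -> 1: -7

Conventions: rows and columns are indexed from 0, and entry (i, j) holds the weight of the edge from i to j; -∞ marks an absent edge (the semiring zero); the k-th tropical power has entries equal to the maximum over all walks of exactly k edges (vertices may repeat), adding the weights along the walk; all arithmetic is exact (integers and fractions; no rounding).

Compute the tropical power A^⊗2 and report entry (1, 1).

A^⊗2:
  [16, 16, 4]
  [-4, -4, -27]
  [-19, -∞, -11]
Key observation: the optimum is the walk 1->0->1, with weight (-12) + 8 = -4.
Optimal value attained by: walk 1->0->1.
Answer: (A^⊗2)[1][1] = -4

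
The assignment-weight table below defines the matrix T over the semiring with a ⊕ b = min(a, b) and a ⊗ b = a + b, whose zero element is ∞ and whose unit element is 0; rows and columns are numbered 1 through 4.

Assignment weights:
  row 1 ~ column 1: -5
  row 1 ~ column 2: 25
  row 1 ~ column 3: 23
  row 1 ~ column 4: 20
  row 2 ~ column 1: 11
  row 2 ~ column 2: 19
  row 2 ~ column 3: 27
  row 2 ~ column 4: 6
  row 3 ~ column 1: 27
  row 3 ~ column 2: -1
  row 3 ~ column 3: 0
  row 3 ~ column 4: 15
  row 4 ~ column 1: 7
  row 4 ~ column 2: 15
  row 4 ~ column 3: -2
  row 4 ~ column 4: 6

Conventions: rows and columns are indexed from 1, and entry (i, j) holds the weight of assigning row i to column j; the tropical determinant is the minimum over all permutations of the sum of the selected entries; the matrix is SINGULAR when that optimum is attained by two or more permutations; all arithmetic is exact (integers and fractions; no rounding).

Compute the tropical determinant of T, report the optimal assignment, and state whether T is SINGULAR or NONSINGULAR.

σ = (1, 2, 3, 4): (-5) + 19 + 0 + 6 = 20
σ = (1, 2, 4, 3): (-5) + 19 + 15 + (-2) = 27
σ = (1, 3, 2, 4): (-5) + 27 + (-1) + 6 = 27
σ = (1, 3, 4, 2): (-5) + 27 + 15 + 15 = 52
σ = (1, 4, 2, 3): (-5) + 6 + (-1) + (-2) = -2
σ = (1, 4, 3, 2): (-5) + 6 + 0 + 15 = 16
σ = (2, 1, 3, 4): 25 + 11 + 0 + 6 = 42
σ = (2, 1, 4, 3): 25 + 11 + 15 + (-2) = 49
σ = (2, 3, 1, 4): 25 + 27 + 27 + 6 = 85
σ = (2, 3, 4, 1): 25 + 27 + 15 + 7 = 74
σ = (2, 4, 1, 3): 25 + 6 + 27 + (-2) = 56
σ = (2, 4, 3, 1): 25 + 6 + 0 + 7 = 38
σ = (3, 1, 2, 4): 23 + 11 + (-1) + 6 = 39
σ = (3, 1, 4, 2): 23 + 11 + 15 + 15 = 64
σ = (3, 2, 1, 4): 23 + 19 + 27 + 6 = 75
σ = (3, 2, 4, 1): 23 + 19 + 15 + 7 = 64
σ = (3, 4, 1, 2): 23 + 6 + 27 + 15 = 71
σ = (3, 4, 2, 1): 23 + 6 + (-1) + 7 = 35
σ = (4, 1, 2, 3): 20 + 11 + (-1) + (-2) = 28
σ = (4, 1, 3, 2): 20 + 11 + 0 + 15 = 46
σ = (4, 2, 1, 3): 20 + 19 + 27 + (-2) = 64
σ = (4, 2, 3, 1): 20 + 19 + 0 + 7 = 46
σ = (4, 3, 1, 2): 20 + 27 + 27 + 15 = 89
σ = (4, 3, 2, 1): 20 + 27 + (-1) + 7 = 53
Optimal value attained by: σ = (1, 4, 2, 3).
Answer: det⊕(T) = -2; verdict: NONSINGULAR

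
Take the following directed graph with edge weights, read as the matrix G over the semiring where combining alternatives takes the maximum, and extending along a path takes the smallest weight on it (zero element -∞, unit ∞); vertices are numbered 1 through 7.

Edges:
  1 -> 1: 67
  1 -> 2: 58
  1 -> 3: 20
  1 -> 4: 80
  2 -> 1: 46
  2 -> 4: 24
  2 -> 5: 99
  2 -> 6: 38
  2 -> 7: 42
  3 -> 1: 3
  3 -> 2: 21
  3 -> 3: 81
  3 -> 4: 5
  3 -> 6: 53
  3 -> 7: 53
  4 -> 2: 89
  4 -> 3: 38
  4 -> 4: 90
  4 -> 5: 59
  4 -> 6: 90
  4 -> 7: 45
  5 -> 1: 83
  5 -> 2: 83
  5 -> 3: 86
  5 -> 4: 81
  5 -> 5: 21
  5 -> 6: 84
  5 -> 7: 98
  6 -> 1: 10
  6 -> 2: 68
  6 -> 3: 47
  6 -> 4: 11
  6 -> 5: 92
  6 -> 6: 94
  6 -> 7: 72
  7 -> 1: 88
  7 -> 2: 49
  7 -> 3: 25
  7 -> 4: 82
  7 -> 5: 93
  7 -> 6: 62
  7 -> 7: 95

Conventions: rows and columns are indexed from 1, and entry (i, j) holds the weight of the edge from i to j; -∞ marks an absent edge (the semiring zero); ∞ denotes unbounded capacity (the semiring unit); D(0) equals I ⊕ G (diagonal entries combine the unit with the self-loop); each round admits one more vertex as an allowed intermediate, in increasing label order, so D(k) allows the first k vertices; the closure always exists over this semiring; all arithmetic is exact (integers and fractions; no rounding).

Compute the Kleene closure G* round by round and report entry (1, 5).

D(0):
  [∞, 58, 20, 80, -∞, -∞, -∞]
  [46, ∞, -∞, 24, 99, 38, 42]
  [3, 21, ∞, 5, -∞, 53, 53]
  [-∞, 89, 38, ∞, 59, 90, 45]
  [83, 83, 86, 81, ∞, 84, 98]
  [10, 68, 47, 11, 92, ∞, 72]
  [88, 49, 25, 82, 93, 62, ∞]
D(1):
  [∞, 58, 20, 80, -∞, -∞, -∞]
  [46, ∞, 20, 46, 99, 38, 42]
  [3, 21, ∞, 5, -∞, 53, 53]
  [-∞, 89, 38, ∞, 59, 90, 45]
  [83, 83, 86, 81, ∞, 84, 98]
  [10, 68, 47, 11, 92, ∞, 72]
  [88, 58, 25, 82, 93, 62, ∞]
D(2):
  [∞, 58, 20, 80, 58, 38, 42]
  [46, ∞, 20, 46, 99, 38, 42]
  [21, 21, ∞, 21, 21, 53, 53]
  [46, 89, 38, ∞, 89, 90, 45]
  [83, 83, 86, 81, ∞, 84, 98]
  [46, 68, 47, 46, 92, ∞, 72]
  [88, 58, 25, 82, 93, 62, ∞]
D(3):
  [∞, 58, 20, 80, 58, 38, 42]
  [46, ∞, 20, 46, 99, 38, 42]
  [21, 21, ∞, 21, 21, 53, 53]
  [46, 89, 38, ∞, 89, 90, 45]
  [83, 83, 86, 81, ∞, 84, 98]
  [46, 68, 47, 46, 92, ∞, 72]
  [88, 58, 25, 82, 93, 62, ∞]
D(4):
  [∞, 80, 38, 80, 80, 80, 45]
  [46, ∞, 38, 46, 99, 46, 45]
  [21, 21, ∞, 21, 21, 53, 53]
  [46, 89, 38, ∞, 89, 90, 45]
  [83, 83, 86, 81, ∞, 84, 98]
  [46, 68, 47, 46, 92, ∞, 72]
  [88, 82, 38, 82, 93, 82, ∞]
D(5):
  [∞, 80, 80, 80, 80, 80, 80]
  [83, ∞, 86, 81, 99, 84, 98]
  [21, 21, ∞, 21, 21, 53, 53]
  [83, 89, 86, ∞, 89, 90, 89]
  [83, 83, 86, 81, ∞, 84, 98]
  [83, 83, 86, 81, 92, ∞, 92]
  [88, 83, 86, 82, 93, 84, ∞]
D(6):
  [∞, 80, 80, 80, 80, 80, 80]
  [83, ∞, 86, 81, 99, 84, 98]
  [53, 53, ∞, 53, 53, 53, 53]
  [83, 89, 86, ∞, 90, 90, 90]
  [83, 83, 86, 81, ∞, 84, 98]
  [83, 83, 86, 81, 92, ∞, 92]
  [88, 83, 86, 82, 93, 84, ∞]
D(7):
  [∞, 80, 80, 80, 80, 80, 80]
  [88, ∞, 86, 82, 99, 84, 98]
  [53, 53, ∞, 53, 53, 53, 53]
  [88, 89, 86, ∞, 90, 90, 90]
  [88, 83, 86, 82, ∞, 84, 98]
  [88, 83, 86, 82, 92, ∞, 92]
  [88, 83, 86, 82, 93, 84, ∞]
Answer: G*[1][5] = 80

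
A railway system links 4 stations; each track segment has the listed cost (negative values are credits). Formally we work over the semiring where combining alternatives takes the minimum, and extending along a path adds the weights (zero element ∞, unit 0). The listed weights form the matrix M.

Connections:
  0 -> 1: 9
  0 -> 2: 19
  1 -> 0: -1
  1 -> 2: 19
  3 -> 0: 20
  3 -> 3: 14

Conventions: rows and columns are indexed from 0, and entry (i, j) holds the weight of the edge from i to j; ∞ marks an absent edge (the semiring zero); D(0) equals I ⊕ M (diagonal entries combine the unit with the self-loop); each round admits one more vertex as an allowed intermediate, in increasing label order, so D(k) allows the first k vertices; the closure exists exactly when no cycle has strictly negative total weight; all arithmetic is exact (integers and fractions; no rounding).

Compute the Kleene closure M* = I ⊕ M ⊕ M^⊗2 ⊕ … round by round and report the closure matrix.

D(0):
  [0, 9, 19, ∞]
  [-1, 0, 19, ∞]
  [∞, ∞, 0, ∞]
  [20, ∞, ∞, 0]
D(1):
  [0, 9, 19, ∞]
  [-1, 0, 18, ∞]
  [∞, ∞, 0, ∞]
  [20, 29, 39, 0]
D(2):
  [0, 9, 19, ∞]
  [-1, 0, 18, ∞]
  [∞, ∞, 0, ∞]
  [20, 29, 39, 0]
D(3):
  [0, 9, 19, ∞]
  [-1, 0, 18, ∞]
  [∞, ∞, 0, ∞]
  [20, 29, 39, 0]
D(4):
  [0, 9, 19, ∞]
  [-1, 0, 18, ∞]
  [∞, ∞, 0, ∞]
  [20, 29, 39, 0]
Answer: M* = [[0, 9, 19, ∞], [-1, 0, 18, ∞], [∞, ∞, 0, ∞], [20, 29, 39, 0]]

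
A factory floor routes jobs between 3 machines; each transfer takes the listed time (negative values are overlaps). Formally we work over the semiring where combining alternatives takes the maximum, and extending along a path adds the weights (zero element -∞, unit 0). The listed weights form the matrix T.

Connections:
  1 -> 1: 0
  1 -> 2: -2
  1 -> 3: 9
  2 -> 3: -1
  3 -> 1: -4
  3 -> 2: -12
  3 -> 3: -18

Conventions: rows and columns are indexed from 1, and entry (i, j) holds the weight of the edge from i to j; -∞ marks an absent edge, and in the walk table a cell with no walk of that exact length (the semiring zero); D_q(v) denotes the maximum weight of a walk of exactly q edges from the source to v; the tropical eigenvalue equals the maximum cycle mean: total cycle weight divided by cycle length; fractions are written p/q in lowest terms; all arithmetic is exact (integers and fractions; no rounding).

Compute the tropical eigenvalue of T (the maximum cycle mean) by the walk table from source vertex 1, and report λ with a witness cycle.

q=0: [0, -∞, -∞]
q=1: [0, -2, 9]
q=2: [5, -2, 9]
q=3: [5, 3, 14]
Optimal cycle mean attained by: cycle 1->3->1, total 9 + (-4), length 2.
Answer: λ = 5/2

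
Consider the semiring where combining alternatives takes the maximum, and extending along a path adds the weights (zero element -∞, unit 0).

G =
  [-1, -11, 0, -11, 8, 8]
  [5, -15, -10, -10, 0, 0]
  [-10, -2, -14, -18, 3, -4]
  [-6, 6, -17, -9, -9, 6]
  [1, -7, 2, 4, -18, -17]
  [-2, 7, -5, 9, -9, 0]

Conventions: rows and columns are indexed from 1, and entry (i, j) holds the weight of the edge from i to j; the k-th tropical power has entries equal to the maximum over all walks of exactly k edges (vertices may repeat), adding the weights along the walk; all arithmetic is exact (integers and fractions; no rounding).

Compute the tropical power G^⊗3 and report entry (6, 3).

G^⊗2:
  [9, 15, 10, 17, 7, 8]
  [4, 7, 5, 9, 13, 13]
  [4, 3, 5, 7, -2, -2]
  [11, 13, 1, 15, 6, 6]
  [0, 10, 1, -5, 9, 10]
  [12, 15, -2, 9, 7, 15]
G^⊗3:
  [20, 23, 9, 17, 17, 23]
  [14, 20, 15, 22, 12, 15]
  [8, 13, 4, 7, 12, 13]
  [18, 21, 11, 15, 19, 21]
  [15, 17, 11, 19, 10, 10]
  [20, 22, 12, 24, 20, 20]
Key observation: the optimum is the walk 6->2->1->3, with weight 7 + 5 + 0 = 12.
Optimal value attained by: walk 6->2->1->3.
Answer: (G^⊗3)[6][3] = 12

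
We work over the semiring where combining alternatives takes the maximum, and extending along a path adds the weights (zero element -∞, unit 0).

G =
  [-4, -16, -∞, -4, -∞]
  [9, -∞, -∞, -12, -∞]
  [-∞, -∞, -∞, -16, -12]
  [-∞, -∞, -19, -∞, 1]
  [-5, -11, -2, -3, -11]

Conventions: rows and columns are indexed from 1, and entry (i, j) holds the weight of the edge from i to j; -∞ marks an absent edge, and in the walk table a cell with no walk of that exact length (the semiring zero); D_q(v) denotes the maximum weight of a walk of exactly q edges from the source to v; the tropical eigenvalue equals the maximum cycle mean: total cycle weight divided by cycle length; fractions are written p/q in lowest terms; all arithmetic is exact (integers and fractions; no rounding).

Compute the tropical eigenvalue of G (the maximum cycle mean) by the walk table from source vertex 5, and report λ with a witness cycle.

q=0: [-∞, -∞, -∞, -∞, 0]
q=1: [-5, -11, -2, -3, -11]
q=2: [-2, -21, -13, -9, -2]
q=3: [-6, -13, -4, -5, -8]
q=4: [-4, -19, -10, -10, -4]
q=5: [-8, -15, -6, -7, -9]
Optimal cycle mean attained by: cycle 4->5->4, total 1 + (-3), length 2.
Answer: λ = -1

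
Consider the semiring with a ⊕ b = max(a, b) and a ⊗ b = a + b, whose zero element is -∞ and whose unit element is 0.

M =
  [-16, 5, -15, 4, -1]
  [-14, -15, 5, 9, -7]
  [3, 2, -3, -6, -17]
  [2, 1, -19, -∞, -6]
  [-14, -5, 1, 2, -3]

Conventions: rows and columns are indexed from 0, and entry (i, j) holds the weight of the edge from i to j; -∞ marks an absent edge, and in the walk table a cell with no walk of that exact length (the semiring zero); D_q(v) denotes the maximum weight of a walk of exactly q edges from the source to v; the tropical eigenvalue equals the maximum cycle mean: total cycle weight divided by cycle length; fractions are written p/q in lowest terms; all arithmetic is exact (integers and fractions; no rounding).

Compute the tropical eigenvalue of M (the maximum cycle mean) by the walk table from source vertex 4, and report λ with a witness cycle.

q=0: [-∞, -∞, -∞, -∞, 0]
q=1: [-14, -5, 1, 2, -3]
q=2: [4, 3, 0, 4, -4]
q=3: [6, 9, 8, 12, 3]
q=4: [14, 13, 14, 18, 6]
q=5: [20, 19, 18, 22, 13]
Optimal cycle mean attained by: cycle 0->1->3->0, total 5 + 9 + 2, length 3.
Answer: λ = 16/3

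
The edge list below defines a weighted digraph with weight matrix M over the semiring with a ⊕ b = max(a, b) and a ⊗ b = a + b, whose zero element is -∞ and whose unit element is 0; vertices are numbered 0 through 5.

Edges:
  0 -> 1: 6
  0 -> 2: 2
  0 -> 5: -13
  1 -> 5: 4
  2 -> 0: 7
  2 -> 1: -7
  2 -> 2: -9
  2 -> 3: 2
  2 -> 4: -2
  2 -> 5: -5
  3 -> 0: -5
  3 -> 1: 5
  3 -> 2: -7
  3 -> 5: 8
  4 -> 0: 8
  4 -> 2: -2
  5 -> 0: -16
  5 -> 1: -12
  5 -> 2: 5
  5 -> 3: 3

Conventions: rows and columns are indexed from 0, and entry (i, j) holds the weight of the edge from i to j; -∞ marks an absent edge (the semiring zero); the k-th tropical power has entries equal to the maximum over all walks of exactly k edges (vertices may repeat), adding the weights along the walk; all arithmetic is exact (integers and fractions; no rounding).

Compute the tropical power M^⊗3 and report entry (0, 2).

M^⊗2:
  [9, -5, -7, 4, 0, 10]
  [-12, -8, 9, 7, -∞, -∞]
  [6, 13, 9, -2, -11, 10]
  [0, 1, 13, 11, -9, 9]
  [5, 14, 10, 0, -4, -5]
  [12, 8, -4, 7, 3, 11]
M^⊗3:
  [8, 15, 15, 13, -9, 12]
  [16, 12, 0, 11, 7, 15]
  [16, 12, 15, 13, 7, 17]
  [20, 16, 14, 15, 11, 19]
  [17, 11, 7, 12, 8, 18]
  [11, 18, 16, 14, -6, 15]
Key observation: the optimum is the walk 0->1->5->2, with weight 6 + 4 + 5 = 15.
Optimal value attained by: walk 0->1->5->2.
Answer: (M^⊗3)[0][2] = 15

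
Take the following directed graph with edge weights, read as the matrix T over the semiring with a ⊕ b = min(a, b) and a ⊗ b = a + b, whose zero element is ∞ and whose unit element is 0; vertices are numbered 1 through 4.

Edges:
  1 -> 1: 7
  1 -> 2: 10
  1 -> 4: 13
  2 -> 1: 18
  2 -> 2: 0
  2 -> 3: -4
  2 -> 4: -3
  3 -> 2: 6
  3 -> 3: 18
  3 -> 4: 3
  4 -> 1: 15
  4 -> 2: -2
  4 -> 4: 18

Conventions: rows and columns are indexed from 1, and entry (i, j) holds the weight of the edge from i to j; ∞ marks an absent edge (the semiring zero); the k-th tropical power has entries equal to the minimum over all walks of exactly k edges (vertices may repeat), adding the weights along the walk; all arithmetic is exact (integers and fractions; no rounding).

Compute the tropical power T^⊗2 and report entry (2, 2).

T^⊗2:
  [14, 10, 6, 7]
  [12, -5, -4, -3]
  [18, 1, 2, 3]
  [16, -2, -6, -5]
Key observation: the optimum is the walk 2->4->2, with weight (-3) + (-2) = -5.
Optimal value attained by: walk 2->4->2.
Answer: (T^⊗2)[2][2] = -5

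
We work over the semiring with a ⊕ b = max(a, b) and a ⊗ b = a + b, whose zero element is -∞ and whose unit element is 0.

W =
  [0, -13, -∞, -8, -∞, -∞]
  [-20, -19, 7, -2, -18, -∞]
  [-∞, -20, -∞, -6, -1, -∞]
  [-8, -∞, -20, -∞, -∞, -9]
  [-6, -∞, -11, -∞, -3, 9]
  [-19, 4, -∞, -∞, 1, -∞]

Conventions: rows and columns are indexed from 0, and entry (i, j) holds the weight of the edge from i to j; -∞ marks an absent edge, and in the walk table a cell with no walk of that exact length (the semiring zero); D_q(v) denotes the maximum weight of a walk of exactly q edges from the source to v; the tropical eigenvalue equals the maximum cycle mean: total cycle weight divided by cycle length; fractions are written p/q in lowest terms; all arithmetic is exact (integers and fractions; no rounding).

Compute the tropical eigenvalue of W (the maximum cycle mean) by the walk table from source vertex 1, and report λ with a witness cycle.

q=0: [-∞, 0, -∞, -∞, -∞, -∞]
q=1: [-20, -19, 7, -2, -18, -∞]
q=2: [-10, -13, -12, 1, 6, -9]
q=3: [0, -5, -5, -15, 3, 15]
q=4: [0, 19, 2, -7, 16, 12]
q=5: [10, 16, 26, 17, 13, 25]
q=6: [10, 29, 23, 20, 26, 22]
Optimal cycle mean attained by: cycle 4->5->4, total 9 + 1, length 2.
Answer: λ = 5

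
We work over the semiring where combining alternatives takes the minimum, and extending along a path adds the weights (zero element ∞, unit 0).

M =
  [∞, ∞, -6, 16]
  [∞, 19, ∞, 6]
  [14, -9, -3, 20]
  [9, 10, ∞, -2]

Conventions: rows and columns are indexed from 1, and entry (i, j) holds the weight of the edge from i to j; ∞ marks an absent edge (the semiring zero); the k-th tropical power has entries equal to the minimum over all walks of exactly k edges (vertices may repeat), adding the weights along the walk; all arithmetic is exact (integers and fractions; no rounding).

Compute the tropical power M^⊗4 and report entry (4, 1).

M^⊗2:
  [8, -15, -9, 14]
  [15, 16, ∞, 4]
  [11, -12, -6, -3]
  [7, 8, 3, -4]
M^⊗3:
  [5, -18, -12, -9]
  [13, 14, 9, 2]
  [6, -15, -9, -6]
  [5, -6, 0, -6]
M^⊗4:
  [0, -21, -15, -12]
  [11, 0, 6, 0]
  [3, -18, -12, -9]
  [3, -9, -3, -8]
Key observation: the optimum is the walk 4->4->4->4->1, with weight (-2) + (-2) + (-2) + 9 = 3.
Optimal value attained by: walk 4->4->4->4->1.
Answer: (M^⊗4)[4][1] = 3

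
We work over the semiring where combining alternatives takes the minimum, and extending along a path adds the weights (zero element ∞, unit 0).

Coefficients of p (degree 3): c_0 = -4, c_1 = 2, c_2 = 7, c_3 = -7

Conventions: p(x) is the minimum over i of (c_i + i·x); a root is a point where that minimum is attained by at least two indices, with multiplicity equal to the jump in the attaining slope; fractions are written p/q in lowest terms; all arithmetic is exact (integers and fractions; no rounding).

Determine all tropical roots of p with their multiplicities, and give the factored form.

hull edge (i=0, c=-4) to (i=3, c=-7): slope -1, span 3
Factored form: p(x) = -7 ⊗ (x ⊕ 1) ⊗ (x ⊕ 1) ⊗ (x ⊕ 1)
Answer: roots = 1 (mult 3)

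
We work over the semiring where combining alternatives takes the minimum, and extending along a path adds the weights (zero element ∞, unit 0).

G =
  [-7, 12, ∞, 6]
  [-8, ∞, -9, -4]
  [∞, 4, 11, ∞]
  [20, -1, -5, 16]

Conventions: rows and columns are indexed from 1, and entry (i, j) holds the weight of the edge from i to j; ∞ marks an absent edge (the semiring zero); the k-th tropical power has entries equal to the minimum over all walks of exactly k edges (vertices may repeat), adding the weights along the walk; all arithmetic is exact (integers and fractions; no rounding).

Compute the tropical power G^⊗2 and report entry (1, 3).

G^⊗2:
  [-14, 5, 1, -1]
  [-15, -5, -9, -2]
  [-4, 15, -5, 0]
  [-9, -1, -10, -5]
Key observation: the optimum is the walk 1->4->3, with weight 6 + (-5) = 1.
Optimal value attained by: walk 1->4->3.
Answer: (G^⊗2)[1][3] = 1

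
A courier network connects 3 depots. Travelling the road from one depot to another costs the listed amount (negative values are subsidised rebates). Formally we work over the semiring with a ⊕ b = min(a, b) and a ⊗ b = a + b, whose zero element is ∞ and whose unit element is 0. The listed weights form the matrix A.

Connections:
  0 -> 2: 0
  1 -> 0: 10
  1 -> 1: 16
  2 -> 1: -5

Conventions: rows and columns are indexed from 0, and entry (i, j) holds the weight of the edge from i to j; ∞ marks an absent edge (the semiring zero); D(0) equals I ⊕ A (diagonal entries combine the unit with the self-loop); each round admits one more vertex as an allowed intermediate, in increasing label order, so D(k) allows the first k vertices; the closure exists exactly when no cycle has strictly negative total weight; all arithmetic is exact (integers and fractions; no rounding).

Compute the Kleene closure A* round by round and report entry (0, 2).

D(0):
  [0, ∞, 0]
  [10, 0, ∞]
  [∞, -5, 0]
D(1):
  [0, ∞, 0]
  [10, 0, 10]
  [∞, -5, 0]
D(2):
  [0, ∞, 0]
  [10, 0, 10]
  [5, -5, 0]
D(3):
  [0, -5, 0]
  [10, 0, 10]
  [5, -5, 0]
Answer: A*[0][2] = 0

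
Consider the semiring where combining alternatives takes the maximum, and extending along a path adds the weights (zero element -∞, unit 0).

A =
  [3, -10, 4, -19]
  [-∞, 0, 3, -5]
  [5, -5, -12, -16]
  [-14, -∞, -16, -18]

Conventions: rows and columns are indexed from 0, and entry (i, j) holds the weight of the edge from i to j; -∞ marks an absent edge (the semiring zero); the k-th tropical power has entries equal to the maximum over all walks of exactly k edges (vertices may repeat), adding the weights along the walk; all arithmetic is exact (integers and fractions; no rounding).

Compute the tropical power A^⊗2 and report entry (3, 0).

A^⊗2:
  [9, -1, 7, -12]
  [8, 0, 3, -5]
  [8, -5, 9, -10]
  [-11, -21, -10, -32]
Key observation: the optimum is the walk 3->0->0, with weight (-14) + 3 = -11.
Optimal value attained by: walk 3->0->0.
Answer: (A^⊗2)[3][0] = -11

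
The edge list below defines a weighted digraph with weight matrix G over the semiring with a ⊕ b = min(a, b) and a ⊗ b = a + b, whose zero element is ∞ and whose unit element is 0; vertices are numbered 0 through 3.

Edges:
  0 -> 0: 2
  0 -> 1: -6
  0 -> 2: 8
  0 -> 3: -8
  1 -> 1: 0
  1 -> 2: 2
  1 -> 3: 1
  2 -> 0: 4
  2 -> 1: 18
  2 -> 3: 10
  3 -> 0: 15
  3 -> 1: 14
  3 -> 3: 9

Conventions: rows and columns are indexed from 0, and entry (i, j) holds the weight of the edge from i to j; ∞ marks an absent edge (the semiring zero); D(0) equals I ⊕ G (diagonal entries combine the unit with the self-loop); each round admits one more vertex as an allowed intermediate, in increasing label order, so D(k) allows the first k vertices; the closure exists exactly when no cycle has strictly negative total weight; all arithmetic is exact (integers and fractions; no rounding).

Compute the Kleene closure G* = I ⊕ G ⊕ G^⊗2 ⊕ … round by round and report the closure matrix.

D(0):
  [0, -6, 8, -8]
  [∞, 0, 2, 1]
  [4, 18, 0, 10]
  [15, 14, ∞, 0]
D(1):
  [0, -6, 8, -8]
  [∞, 0, 2, 1]
  [4, -2, 0, -4]
  [15, 9, 23, 0]
D(2):
  [0, -6, -4, -8]
  [∞, 0, 2, 1]
  [4, -2, 0, -4]
  [15, 9, 11, 0]
D(3):
  [0, -6, -4, -8]
  [6, 0, 2, -2]
  [4, -2, 0, -4]
  [15, 9, 11, 0]
D(4):
  [0, -6, -4, -8]
  [6, 0, 2, -2]
  [4, -2, 0, -4]
  [15, 9, 11, 0]
Answer: G* = [[0, -6, -4, -8], [6, 0, 2, -2], [4, -2, 0, -4], [15, 9, 11, 0]]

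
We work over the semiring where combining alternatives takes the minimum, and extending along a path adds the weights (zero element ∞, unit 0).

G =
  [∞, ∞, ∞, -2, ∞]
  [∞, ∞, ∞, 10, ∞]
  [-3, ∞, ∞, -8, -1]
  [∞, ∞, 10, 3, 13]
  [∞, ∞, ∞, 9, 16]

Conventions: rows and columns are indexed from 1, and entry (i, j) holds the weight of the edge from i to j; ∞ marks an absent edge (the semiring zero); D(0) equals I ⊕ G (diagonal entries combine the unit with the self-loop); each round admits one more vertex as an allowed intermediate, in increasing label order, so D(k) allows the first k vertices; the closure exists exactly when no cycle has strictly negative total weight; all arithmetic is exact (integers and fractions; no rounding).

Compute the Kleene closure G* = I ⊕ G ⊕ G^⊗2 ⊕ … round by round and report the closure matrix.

D(0):
  [0, ∞, ∞, -2, ∞]
  [∞, 0, ∞, 10, ∞]
  [-3, ∞, 0, -8, -1]
  [∞, ∞, 10, 0, 13]
  [∞, ∞, ∞, 9, 0]
D(1):
  [0, ∞, ∞, -2, ∞]
  [∞, 0, ∞, 10, ∞]
  [-3, ∞, 0, -8, -1]
  [∞, ∞, 10, 0, 13]
  [∞, ∞, ∞, 9, 0]
D(2):
  [0, ∞, ∞, -2, ∞]
  [∞, 0, ∞, 10, ∞]
  [-3, ∞, 0, -8, -1]
  [∞, ∞, 10, 0, 13]
  [∞, ∞, ∞, 9, 0]
D(3):
  [0, ∞, ∞, -2, ∞]
  [∞, 0, ∞, 10, ∞]
  [-3, ∞, 0, -8, -1]
  [7, ∞, 10, 0, 9]
  [∞, ∞, ∞, 9, 0]
D(4):
  [0, ∞, 8, -2, 7]
  [17, 0, 20, 10, 19]
  [-3, ∞, 0, -8, -1]
  [7, ∞, 10, 0, 9]
  [16, ∞, 19, 9, 0]
D(5):
  [0, ∞, 8, -2, 7]
  [17, 0, 20, 10, 19]
  [-3, ∞, 0, -8, -1]
  [7, ∞, 10, 0, 9]
  [16, ∞, 19, 9, 0]
Answer: G* = [[0, ∞, 8, -2, 7], [17, 0, 20, 10, 19], [-3, ∞, 0, -8, -1], [7, ∞, 10, 0, 9], [16, ∞, 19, 9, 0]]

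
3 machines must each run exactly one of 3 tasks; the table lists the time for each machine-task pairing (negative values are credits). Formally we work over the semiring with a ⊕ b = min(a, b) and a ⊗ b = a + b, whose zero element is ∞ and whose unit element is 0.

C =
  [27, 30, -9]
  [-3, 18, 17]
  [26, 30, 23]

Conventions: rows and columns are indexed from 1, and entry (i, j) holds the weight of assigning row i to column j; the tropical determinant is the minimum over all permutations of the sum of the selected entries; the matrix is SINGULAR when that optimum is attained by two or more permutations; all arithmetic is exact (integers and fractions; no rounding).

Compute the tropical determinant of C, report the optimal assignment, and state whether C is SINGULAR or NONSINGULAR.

σ = (1, 2, 3): 27 + 18 + 23 = 68
σ = (1, 3, 2): 27 + 17 + 30 = 74
σ = (2, 1, 3): 30 + (-3) + 23 = 50
σ = (2, 3, 1): 30 + 17 + 26 = 73
σ = (3, 1, 2): (-9) + (-3) + 30 = 18
σ = (3, 2, 1): (-9) + 18 + 26 = 35
Optimal value attained by: σ = (3, 1, 2).
Answer: det⊕(C) = 18; verdict: NONSINGULAR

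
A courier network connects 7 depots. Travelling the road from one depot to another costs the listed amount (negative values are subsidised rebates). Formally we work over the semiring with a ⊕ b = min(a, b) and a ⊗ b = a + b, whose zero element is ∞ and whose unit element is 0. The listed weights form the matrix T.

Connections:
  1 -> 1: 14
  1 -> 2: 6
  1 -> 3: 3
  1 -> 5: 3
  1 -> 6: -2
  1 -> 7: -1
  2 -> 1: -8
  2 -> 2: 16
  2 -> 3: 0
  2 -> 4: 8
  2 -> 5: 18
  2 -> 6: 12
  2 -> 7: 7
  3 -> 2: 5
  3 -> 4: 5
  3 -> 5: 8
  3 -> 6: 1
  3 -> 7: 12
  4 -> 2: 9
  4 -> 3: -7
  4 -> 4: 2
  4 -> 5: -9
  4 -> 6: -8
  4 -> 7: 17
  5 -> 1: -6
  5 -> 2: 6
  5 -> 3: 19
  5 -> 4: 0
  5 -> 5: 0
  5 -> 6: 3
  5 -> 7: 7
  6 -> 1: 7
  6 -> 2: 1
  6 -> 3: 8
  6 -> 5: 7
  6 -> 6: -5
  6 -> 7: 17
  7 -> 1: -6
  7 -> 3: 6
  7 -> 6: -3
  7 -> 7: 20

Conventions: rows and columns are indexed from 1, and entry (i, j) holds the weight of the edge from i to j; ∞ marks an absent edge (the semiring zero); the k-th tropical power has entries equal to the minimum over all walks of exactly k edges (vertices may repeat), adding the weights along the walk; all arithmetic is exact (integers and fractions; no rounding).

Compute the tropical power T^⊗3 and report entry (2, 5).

T^⊗2:
  [-7, -1, 5, 3, 3, -7, 10]
  [1, -2, -5, 5, -5, -10, -9]
  [-3, 2, -2, 7, -4, -4, 12]
  [-15, -7, -5, -9, -9, -13, -2]
  [-6, 0, -7, 0, -9, -8, -7]
  [-7, -4, 1, 7, 2, -10, 6]
  [4, -2, -3, 11, -3, -8, -7]
T^⊗3:
  [-9, -6, -4, 3, -6, -12, -8]
  [-15, -9, -3, -5, -5, -15, 0]
  [-10, -3, 0, -4, -4, -9, -4]
  [-15, -12, -16, -9, -18, -18, -16]
  [-15, -7, -7, -9, -9, -13, -7]
  [-12, -9, -4, 2, -4, -15, -8]
  [-13, -7, -2, -3, -3, -13, 3]
Key observation: the optimum is the walk 2->1->5->5, with weight (-8) + 3 + 0 = -5.
Optimal value attained by: walk 2->1->5->5.
Answer: (T^⊗3)[2][5] = -5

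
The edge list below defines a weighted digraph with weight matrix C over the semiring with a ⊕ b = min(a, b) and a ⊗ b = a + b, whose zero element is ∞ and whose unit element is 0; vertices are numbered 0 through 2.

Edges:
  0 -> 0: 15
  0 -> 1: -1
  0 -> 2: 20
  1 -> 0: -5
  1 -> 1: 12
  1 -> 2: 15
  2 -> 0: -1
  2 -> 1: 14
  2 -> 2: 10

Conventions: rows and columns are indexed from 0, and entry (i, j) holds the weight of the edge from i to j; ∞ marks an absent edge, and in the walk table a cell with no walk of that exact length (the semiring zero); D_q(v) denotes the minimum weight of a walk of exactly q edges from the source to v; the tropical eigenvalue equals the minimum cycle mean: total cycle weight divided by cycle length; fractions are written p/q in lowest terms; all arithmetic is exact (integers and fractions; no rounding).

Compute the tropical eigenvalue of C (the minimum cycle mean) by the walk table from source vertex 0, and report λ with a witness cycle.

q=0: [0, ∞, ∞]
q=1: [15, -1, 20]
q=2: [-6, 11, 14]
q=3: [6, -7, 14]
Optimal cycle mean attained by: cycle 0->1->0, total (-1) + (-5), length 2.
Answer: λ = -3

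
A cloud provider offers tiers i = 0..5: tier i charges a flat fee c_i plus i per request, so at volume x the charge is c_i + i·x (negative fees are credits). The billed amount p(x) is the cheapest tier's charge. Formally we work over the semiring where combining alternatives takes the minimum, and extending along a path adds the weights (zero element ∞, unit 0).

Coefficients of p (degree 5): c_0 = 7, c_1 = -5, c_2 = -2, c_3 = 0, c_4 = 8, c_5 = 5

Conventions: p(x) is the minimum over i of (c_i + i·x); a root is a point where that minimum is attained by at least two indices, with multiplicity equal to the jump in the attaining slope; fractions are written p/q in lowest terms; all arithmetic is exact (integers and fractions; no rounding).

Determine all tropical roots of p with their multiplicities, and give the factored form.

hull edge (i=0, c=7) to (i=1, c=-5): slope -12, span 1
hull edge (i=1, c=-5) to (i=5, c=5): slope 5/2, span 4
Factored form: p(x) = 5 ⊗ (x ⊕ (-5/2)) ⊗ (x ⊕ (-5/2)) ⊗ (x ⊕ (-5/2)) ⊗ (x ⊕ (-5/2)) ⊗ (x ⊕ 12)
Answer: roots = -5/2 (mult 4), 12 (mult 1)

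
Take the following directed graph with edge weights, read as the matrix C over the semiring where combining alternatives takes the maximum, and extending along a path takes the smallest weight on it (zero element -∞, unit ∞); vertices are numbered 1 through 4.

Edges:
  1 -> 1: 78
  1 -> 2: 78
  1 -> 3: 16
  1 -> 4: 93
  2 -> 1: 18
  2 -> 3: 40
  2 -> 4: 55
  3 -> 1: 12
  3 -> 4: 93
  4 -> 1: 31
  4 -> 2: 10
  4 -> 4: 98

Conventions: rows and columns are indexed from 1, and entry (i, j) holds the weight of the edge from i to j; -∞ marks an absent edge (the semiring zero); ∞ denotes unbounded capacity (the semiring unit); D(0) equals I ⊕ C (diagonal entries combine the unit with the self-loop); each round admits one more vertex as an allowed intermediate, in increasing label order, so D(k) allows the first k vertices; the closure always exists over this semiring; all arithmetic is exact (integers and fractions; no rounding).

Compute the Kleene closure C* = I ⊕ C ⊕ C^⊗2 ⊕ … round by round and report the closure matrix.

D(0):
  [∞, 78, 16, 93]
  [18, ∞, 40, 55]
  [12, -∞, ∞, 93]
  [31, 10, -∞, ∞]
D(1):
  [∞, 78, 16, 93]
  [18, ∞, 40, 55]
  [12, 12, ∞, 93]
  [31, 31, 16, ∞]
D(2):
  [∞, 78, 40, 93]
  [18, ∞, 40, 55]
  [12, 12, ∞, 93]
  [31, 31, 31, ∞]
D(3):
  [∞, 78, 40, 93]
  [18, ∞, 40, 55]
  [12, 12, ∞, 93]
  [31, 31, 31, ∞]
D(4):
  [∞, 78, 40, 93]
  [31, ∞, 40, 55]
  [31, 31, ∞, 93]
  [31, 31, 31, ∞]
Answer: C* = [[∞, 78, 40, 93], [31, ∞, 40, 55], [31, 31, ∞, 93], [31, 31, 31, ∞]]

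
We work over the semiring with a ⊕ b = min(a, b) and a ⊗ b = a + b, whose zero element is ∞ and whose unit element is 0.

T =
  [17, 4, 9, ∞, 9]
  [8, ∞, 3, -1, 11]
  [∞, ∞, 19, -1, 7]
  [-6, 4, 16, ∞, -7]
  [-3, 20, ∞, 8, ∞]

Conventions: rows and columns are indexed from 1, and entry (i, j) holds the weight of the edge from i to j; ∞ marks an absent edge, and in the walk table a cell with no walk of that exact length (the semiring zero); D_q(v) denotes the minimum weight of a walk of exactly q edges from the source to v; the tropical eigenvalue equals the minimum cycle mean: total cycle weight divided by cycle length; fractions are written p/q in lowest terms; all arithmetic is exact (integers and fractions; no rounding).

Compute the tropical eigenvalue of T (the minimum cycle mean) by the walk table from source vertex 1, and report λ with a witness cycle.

q=0: [0, ∞, ∞, ∞, ∞]
q=1: [17, 4, 9, ∞, 9]
q=2: [6, 21, 7, 3, 15]
q=3: [-3, 7, 15, 6, -4]
q=4: [-7, 1, 6, 4, -1]
q=5: [-4, -3, 2, 0, -3]
Optimal cycle mean attained by: cycle 1->2->4->5->1, total 4 + (-1) + (-7) + (-3), length 4.
Answer: λ = -7/4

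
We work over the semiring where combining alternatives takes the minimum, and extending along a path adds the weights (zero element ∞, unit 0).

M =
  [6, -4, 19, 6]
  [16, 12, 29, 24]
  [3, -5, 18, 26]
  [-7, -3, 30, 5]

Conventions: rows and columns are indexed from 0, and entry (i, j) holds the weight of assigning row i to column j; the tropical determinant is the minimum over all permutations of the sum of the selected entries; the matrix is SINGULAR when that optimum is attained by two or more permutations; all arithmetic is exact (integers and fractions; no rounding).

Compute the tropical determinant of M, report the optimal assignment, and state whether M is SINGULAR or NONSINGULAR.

σ = (0, 1, 2, 3): 6 + 12 + 18 + 5 = 41
σ = (0, 1, 3, 2): 6 + 12 + 26 + 30 = 74
σ = (0, 2, 1, 3): 6 + 29 + (-5) + 5 = 35
σ = (0, 2, 3, 1): 6 + 29 + 26 + (-3) = 58
σ = (0, 3, 1, 2): 6 + 24 + (-5) + 30 = 55
σ = (0, 3, 2, 1): 6 + 24 + 18 + (-3) = 45
σ = (1, 0, 2, 3): (-4) + 16 + 18 + 5 = 35
σ = (1, 0, 3, 2): (-4) + 16 + 26 + 30 = 68
σ = (1, 2, 0, 3): (-4) + 29 + 3 + 5 = 33
σ = (1, 2, 3, 0): (-4) + 29 + 26 + (-7) = 44
σ = (1, 3, 0, 2): (-4) + 24 + 3 + 30 = 53
σ = (1, 3, 2, 0): (-4) + 24 + 18 + (-7) = 31
σ = (2, 0, 1, 3): 19 + 16 + (-5) + 5 = 35
σ = (2, 0, 3, 1): 19 + 16 + 26 + (-3) = 58
σ = (2, 1, 0, 3): 19 + 12 + 3 + 5 = 39
σ = (2, 1, 3, 0): 19 + 12 + 26 + (-7) = 50
σ = (2, 3, 0, 1): 19 + 24 + 3 + (-3) = 43
σ = (2, 3, 1, 0): 19 + 24 + (-5) + (-7) = 31
σ = (3, 0, 1, 2): 6 + 16 + (-5) + 30 = 47
σ = (3, 0, 2, 1): 6 + 16 + 18 + (-3) = 37
σ = (3, 1, 0, 2): 6 + 12 + 3 + 30 = 51
σ = (3, 1, 2, 0): 6 + 12 + 18 + (-7) = 29
σ = (3, 2, 0, 1): 6 + 29 + 3 + (-3) = 35
σ = (3, 2, 1, 0): 6 + 29 + (-5) + (-7) = 23
Optimal value attained by: σ = (3, 2, 1, 0).
Answer: det⊕(M) = 23; verdict: NONSINGULAR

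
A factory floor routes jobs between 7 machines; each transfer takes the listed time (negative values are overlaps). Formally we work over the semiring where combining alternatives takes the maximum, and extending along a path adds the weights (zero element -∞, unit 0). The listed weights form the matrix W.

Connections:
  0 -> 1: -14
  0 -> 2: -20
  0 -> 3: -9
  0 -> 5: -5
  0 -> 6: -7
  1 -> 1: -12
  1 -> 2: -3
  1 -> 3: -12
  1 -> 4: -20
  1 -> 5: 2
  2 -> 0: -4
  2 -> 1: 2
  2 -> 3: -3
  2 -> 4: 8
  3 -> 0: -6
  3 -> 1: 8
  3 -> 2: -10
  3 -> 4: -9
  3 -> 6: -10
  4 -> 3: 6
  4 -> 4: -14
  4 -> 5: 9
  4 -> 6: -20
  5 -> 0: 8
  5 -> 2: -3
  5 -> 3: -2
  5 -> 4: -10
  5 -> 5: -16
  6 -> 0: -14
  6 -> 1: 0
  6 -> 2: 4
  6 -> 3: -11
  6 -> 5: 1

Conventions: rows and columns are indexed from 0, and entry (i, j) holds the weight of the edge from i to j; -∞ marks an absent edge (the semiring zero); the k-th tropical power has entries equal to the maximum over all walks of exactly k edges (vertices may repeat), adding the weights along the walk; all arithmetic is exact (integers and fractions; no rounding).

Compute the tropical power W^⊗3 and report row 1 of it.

W^⊗2:
  [3, -1, -3, -7, -12, -6, -19]
  [10, -1, -1, 0, 5, -10, -22]
  [-9, 5, -1, 14, -6, 17, -11]
  [-14, -4, 5, -3, -2, 10, -13]
  [17, 14, 6, 7, -1, -5, -4]
  [-7, 6, -12, -1, 5, 3, 1]
  [9, 6, -2, 1, 12, 2, -21]
W^⊗3:
  [2, 1, -4, -6, 5, 1, -4]
  [-2, 8, -4, 11, 7, 14, 3]
  [25, 22, 14, 15, 7, 7, 4]
  [18, 7, 7, 8, 13, 7, -13]
  [3, 15, 11, 8, 14, 16, 10]
  [11, 7, 5, 11, -4, 14, -11]
  [10, 9, 3, 18, 6, 21, 2]
Answer: row 1 of W^⊗3 = [-2, 8, -4, 11, 7, 14, 3]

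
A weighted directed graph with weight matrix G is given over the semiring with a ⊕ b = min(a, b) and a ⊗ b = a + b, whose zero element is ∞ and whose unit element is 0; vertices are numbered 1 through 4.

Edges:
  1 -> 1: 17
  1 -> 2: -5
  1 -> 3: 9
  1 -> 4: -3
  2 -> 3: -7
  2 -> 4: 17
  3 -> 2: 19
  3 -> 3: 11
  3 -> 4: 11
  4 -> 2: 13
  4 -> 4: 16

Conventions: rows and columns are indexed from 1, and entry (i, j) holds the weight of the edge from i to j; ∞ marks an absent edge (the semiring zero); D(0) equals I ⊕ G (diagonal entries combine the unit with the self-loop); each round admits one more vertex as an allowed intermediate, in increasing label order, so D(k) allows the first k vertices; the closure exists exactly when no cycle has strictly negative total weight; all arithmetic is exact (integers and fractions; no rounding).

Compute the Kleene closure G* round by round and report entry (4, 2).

D(0):
  [0, -5, 9, -3]
  [∞, 0, -7, 17]
  [∞, 19, 0, 11]
  [∞, 13, ∞, 0]
D(1):
  [0, -5, 9, -3]
  [∞, 0, -7, 17]
  [∞, 19, 0, 11]
  [∞, 13, ∞, 0]
D(2):
  [0, -5, -12, -3]
  [∞, 0, -7, 17]
  [∞, 19, 0, 11]
  [∞, 13, 6, 0]
D(3):
  [0, -5, -12, -3]
  [∞, 0, -7, 4]
  [∞, 19, 0, 11]
  [∞, 13, 6, 0]
D(4):
  [0, -5, -12, -3]
  [∞, 0, -7, 4]
  [∞, 19, 0, 11]
  [∞, 13, 6, 0]
Answer: G*[4][2] = 13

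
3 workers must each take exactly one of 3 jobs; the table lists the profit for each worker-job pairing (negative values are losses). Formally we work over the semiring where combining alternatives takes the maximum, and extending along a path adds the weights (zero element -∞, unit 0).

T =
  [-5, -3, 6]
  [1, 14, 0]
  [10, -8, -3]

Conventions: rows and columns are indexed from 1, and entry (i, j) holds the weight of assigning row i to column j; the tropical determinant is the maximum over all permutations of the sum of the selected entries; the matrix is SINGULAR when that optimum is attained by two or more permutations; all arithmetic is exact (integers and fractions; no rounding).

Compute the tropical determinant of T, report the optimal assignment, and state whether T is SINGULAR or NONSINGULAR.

σ = (1, 2, 3): (-5) + 14 + (-3) = 6
σ = (1, 3, 2): (-5) + 0 + (-8) = -13
σ = (2, 1, 3): (-3) + 1 + (-3) = -5
σ = (2, 3, 1): (-3) + 0 + 10 = 7
σ = (3, 1, 2): 6 + 1 + (-8) = -1
σ = (3, 2, 1): 6 + 14 + 10 = 30
Optimal value attained by: σ = (3, 2, 1).
Answer: det⊕(T) = 30; verdict: NONSINGULAR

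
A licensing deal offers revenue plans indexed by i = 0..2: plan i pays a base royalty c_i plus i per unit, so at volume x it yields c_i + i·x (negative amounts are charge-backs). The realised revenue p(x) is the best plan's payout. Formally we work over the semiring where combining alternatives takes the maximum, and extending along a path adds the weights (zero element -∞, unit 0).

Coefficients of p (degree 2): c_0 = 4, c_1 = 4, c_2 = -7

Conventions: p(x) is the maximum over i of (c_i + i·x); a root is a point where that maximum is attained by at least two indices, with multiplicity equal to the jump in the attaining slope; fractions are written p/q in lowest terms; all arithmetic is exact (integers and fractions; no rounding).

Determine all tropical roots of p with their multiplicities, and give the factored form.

hull edge (i=0, c=4) to (i=1, c=4): slope 0, span 1
hull edge (i=1, c=4) to (i=2, c=-7): slope -11, span 1
Factored form: p(x) = -7 ⊗ (x ⊕ 0) ⊗ (x ⊕ 11)
Answer: roots = 0 (mult 1), 11 (mult 1)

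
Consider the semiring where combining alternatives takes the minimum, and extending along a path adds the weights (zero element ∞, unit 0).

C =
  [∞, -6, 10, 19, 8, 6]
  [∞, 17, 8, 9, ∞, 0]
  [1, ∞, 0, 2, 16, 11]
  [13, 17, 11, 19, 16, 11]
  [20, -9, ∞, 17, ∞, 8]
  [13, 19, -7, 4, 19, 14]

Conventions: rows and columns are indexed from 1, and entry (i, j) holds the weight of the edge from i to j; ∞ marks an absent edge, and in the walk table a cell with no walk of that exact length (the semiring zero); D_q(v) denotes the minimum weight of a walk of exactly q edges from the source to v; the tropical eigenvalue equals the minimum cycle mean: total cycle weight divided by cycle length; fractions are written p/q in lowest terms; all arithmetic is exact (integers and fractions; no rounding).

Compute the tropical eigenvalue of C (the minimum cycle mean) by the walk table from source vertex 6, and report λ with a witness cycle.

q=0: [∞, ∞, ∞, ∞, ∞, 0]
q=1: [13, 19, -7, 4, 19, 14]
q=2: [-6, 7, -7, -5, 9, 4]
q=3: [-6, -12, -7, -5, 2, 0]
q=4: [-6, -12, -7, -5, 2, -12]
q=5: [-6, -12, -19, -8, 2, -12]
q=6: [-18, -12, -19, -17, -3, -12]
Optimal cycle mean attained by: cycle 1->2->6->3->1, total (-6) + 0 + (-7) + 1, length 4.
Answer: λ = -3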